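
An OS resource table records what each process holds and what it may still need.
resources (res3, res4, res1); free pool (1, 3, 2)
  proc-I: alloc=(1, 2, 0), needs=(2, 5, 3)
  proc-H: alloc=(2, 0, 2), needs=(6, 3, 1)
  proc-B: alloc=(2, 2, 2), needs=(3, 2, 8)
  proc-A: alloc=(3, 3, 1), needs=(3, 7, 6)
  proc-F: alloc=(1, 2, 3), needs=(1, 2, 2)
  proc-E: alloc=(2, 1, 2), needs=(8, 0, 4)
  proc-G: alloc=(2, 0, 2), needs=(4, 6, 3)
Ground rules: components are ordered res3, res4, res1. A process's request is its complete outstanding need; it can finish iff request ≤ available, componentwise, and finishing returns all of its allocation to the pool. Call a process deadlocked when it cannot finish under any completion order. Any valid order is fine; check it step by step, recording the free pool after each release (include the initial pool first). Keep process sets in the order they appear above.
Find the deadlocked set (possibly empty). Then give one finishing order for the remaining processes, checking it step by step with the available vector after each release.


Deadlocked set: proc-H, proc-B, proc-A, proc-E and proc-G.
Key observation: after proc-F, proc-I the pool peaks at (3, 7, 5), and each blocked process is short somewhere: proc-H on res3; proc-B on res1; proc-A on res1; proc-E on res3; proc-G on res3.
One completion order for the rest: proc-F, proc-I. Step-by-step check:
  pool = (1, 3, 2)
  proc-F: need (1, 2, 2) fits (1, 3, 2); releases (1, 2, 3), pool now (2, 5, 5)
  proc-I: need (2, 5, 3) fits (2, 5, 5); releases (1, 2, 0), pool now (3, 7, 5)
None of the blocked processes ever fits:
  proc-H still needs (6, 3, 1) but only (3, 7, 5) is free — short on res3
  proc-B still needs (3, 2, 8) but only (3, 7, 5) is free — short on res1
  proc-A still needs (3, 7, 6) but only (3, 7, 5) is free — short on res1
  proc-E still needs (8, 0, 4) but only (3, 7, 5) is free — short on res3
  proc-G still needs (4, 6, 3) but only (3, 7, 5) is free — short on res3


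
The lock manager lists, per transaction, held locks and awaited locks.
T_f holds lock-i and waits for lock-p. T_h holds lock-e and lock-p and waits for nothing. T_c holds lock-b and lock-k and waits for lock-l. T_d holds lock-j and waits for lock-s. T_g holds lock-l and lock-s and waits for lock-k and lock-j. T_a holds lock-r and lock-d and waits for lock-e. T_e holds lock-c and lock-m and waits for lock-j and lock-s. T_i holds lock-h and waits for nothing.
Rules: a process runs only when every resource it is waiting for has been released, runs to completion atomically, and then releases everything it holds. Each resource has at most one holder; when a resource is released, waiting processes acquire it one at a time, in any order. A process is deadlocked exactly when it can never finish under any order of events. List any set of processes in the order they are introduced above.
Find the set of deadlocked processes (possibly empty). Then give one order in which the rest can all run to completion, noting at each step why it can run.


Deadlocked: T_c, T_d, T_g and T_e.
Key observation: the knot is the closed ring of waits T_c -> T_g -> T_c; T_d is caught in further circular waits and T_e waits into the deadlock from upstream.
One completion order for the rest: T_h, T_f, T_i, T_a.
Walking it through:
  run T_h (it waits on nothing); releases lock-e and lock-p
  run T_f (all its waits — lock-p — are resolved); releases lock-i
  run T_i (it waits on nothing); releases lock-h
  run T_a (all its waits — lock-e — are resolved); releases lock-r and lock-d


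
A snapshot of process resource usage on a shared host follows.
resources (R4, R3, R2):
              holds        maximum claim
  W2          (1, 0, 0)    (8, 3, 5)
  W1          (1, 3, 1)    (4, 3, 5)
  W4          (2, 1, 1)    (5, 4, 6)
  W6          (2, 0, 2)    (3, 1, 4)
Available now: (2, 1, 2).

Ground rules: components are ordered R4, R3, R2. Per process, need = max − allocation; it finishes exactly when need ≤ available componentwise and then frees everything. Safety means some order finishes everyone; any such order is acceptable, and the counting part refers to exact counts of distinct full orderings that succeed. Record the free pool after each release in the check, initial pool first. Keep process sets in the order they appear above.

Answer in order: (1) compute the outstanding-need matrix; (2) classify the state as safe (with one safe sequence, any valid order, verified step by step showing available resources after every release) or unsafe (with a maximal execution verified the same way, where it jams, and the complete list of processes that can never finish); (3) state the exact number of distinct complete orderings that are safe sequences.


(1) Remaining need (order R4, R3, R2):
  W2: (7, 3, 5)
  W1: (3, 0, 4)
  W4: (3, 3, 5)
  W6: (1, 1, 2)
(2) SAFE. One safe sequence: W6, W1, W4, W2.
Key observation: reading the order forward, W6 is the first process whose need (1, 1, 2) meets the free pool (2, 1, 2) exactly on a resource it requests.
Verifying each step:
  pool = (2, 1, 2)
  W6: need (1, 1, 2) fits (2, 1, 2); releases (2, 0, 2), pool now (4, 1, 4)
  W1: need (3, 0, 4) fits (4, 1, 4); releases (1, 3, 1), pool now (5, 4, 5)
  W4: need (3, 3, 5) fits (5, 4, 5); releases (2, 1, 1), pool now (7, 5, 6)
  W2: need (7, 3, 5) fits (7, 5, 6); releases (1, 0, 0), pool now (8, 5, 6)
(3) Exactly 1 of the possible complete orderings is a safe sequence.


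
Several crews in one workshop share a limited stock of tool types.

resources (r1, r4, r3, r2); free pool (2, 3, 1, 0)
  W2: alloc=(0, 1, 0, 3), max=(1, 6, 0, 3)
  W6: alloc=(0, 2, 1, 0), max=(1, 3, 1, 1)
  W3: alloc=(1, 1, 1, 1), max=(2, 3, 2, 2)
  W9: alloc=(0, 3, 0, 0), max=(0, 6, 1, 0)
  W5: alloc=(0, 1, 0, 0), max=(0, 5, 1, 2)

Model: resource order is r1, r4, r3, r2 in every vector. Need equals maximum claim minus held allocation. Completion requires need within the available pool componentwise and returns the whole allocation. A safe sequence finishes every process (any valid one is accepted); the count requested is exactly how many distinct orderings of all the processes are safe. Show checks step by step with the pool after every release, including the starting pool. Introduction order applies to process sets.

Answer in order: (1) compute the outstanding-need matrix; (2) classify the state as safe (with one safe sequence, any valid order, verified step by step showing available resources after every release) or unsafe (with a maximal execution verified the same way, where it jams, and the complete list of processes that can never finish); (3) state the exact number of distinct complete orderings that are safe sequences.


(1) Outstanding need per process (order r1, r4, r3, r2):
  W2: (1, 5, 0, 0)
  W6: (1, 1, 0, 1)
  W3: (1, 2, 1, 1)
  W9: (0, 3, 1, 0)
  W5: (0, 4, 1, 2)
(2) The state is SAFE; one workable sequence: W9, W2, W6, W5, W3.
Key observation: W9 is the earliest step where a requested resource binds exactly: need (0, 3, 1, 0), pool (2, 3, 1, 0) at its turn.
Verifying each step:
  pool = (2, 3, 1, 0)
  W9: need (0, 3, 1, 0) fits (2, 3, 1, 0); releases (0, 3, 0, 0), pool now (2, 6, 1, 0)
  W2: need (1, 5, 0, 0) fits (2, 6, 1, 0); releases (0, 1, 0, 3), pool now (2, 7, 1, 3)
  W6: need (1, 1, 0, 1) fits (2, 7, 1, 3); releases (0, 2, 1, 0), pool now (2, 9, 2, 3)
  W5: need (0, 4, 1, 2) fits (2, 9, 2, 3); releases (0, 1, 0, 0), pool now (2, 10, 2, 3)
  W3: need (1, 2, 1, 1) fits (2, 10, 2, 3); releases (1, 1, 1, 1), pool now (3, 11, 3, 4)
(3) Exactly 6 of the possible complete orderings are safe sequences.


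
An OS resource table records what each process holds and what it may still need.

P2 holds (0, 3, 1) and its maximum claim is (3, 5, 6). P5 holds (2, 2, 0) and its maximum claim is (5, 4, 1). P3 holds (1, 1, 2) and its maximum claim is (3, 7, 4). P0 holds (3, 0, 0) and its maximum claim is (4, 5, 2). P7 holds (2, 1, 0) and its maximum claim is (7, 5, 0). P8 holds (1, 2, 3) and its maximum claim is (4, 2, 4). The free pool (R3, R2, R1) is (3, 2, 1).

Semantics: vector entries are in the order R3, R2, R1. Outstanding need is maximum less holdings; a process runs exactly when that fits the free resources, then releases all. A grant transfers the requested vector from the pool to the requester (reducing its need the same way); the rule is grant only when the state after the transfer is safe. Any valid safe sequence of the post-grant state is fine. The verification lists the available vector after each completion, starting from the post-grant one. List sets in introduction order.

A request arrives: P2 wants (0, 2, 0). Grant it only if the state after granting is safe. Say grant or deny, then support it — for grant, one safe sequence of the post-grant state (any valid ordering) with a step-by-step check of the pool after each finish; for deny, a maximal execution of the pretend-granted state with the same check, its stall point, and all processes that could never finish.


DENY — the pretend-granted state is unsafe.
Key observation: after P8, P5, P7, P0 the pool peaks at (11, 5, 4), and each blocked process is short somewhere: P2 on R1; P3 on R2.
After a pretend grant, a maximal execution: P8, P5, P7, P0 — then nothing else fits. Walking it through:
  pool = (3, 0, 1)
  P8: need (3, 0, 1) fits (3, 0, 1); releases (1, 2, 3), pool now (4, 2, 4)
  P5: need (3, 2, 1) fits (4, 2, 4); releases (2, 2, 0), pool now (6, 4, 4)
  P7: need (5, 4, 0) fits (6, 4, 4); releases (2, 1, 0), pool now (8, 5, 4)
  P0: need (1, 5, 2) fits (8, 5, 4); releases (3, 0, 0), pool now (11, 5, 4)
  P2 still needs (3, 0, 5) but only (11, 5, 4) is free — short on R1
  P3 still needs (2, 6, 2) but only (11, 5, 4) is free — short on R2
Processes that could never finish after the grant: P2 and P3.


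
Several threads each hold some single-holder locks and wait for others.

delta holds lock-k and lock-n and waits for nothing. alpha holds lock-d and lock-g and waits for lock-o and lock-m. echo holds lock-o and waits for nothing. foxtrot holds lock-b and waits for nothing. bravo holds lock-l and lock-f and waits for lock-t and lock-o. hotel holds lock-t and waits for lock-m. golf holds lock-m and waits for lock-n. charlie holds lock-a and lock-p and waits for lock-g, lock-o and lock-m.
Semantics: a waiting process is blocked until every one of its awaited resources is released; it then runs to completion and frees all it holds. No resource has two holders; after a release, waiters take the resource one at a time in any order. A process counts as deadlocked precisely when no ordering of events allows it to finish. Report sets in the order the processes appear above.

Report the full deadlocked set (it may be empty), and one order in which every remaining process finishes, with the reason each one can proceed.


No process is deadlocked.
Key observation: although several processes wait, no cycle exists — each chain bottoms out at a free runner.
One completion order for the rest: delta, echo, golf, hotel, alpha, foxtrot, charlie, bravo.
Verifying each step:
  delta waits on nothing -> runs at once and releases lock-k and lock-n
  echo waits on nothing -> runs at once and releases lock-o
  run golf (all its waits — lock-n — are resolved); releases lock-m
  run hotel (all its waits — lock-m — are resolved); releases lock-t
  run alpha (all its waits — lock-o and lock-m — are resolved); releases lock-d and lock-g
  foxtrot waits on nothing -> runs at once and releases lock-b
  run charlie (all its waits — lock-g, lock-o and lock-m — are resolved); releases lock-a and lock-p
  run bravo (all its waits — lock-t and lock-o — are resolved); releases lock-l and lock-f


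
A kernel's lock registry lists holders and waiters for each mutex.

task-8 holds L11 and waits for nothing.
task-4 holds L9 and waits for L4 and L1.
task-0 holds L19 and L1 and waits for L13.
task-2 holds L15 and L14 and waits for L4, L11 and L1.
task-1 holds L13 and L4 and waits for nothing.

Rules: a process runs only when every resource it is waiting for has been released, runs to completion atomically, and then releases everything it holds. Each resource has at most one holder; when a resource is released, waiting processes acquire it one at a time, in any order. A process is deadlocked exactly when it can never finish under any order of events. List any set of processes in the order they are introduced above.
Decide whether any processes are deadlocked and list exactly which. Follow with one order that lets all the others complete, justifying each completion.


No process is deadlocked.
Key observation: all waits point, directly or indirectly, at processes that can finish, so nothing is permanently blocked.
A valid finishing order for the others: task-1, task-8, task-0, task-4, task-2.
Verifying each step:
  task-1: no waits; runs immediately, freeing L13 and L4
  task-8: no waits; runs immediately, freeing L11
  task-0 waits on L13 — all released -> runs and releases L19 and L1
  task-4 waits on L4 and L1 — all released -> runs and releases L9
  task-2 waits on L4, L11 and L1 — all released -> runs and releases L15 and L14


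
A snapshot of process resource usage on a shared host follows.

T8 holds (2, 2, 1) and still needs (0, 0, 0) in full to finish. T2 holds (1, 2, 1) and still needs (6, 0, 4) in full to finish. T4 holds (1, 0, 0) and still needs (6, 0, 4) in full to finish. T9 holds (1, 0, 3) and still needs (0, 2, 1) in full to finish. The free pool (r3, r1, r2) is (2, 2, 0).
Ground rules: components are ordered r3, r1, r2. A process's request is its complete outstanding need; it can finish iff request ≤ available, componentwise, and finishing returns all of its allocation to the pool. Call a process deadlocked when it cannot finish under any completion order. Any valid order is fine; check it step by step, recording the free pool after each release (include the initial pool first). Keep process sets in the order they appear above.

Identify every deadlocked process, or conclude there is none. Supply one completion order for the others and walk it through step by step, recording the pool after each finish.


Deadlocked: T2 and T4.
Key observation: T8, T9 can finish, but then (5, 4, 4) is all there is, and the blocked group's r3 demands exceed it.
One completion order for the rest: T8, T9. Step-by-step check:
  pool = (2, 2, 0)
  run T8 (needs (0, 0, 0), free (2, 2, 0)); after release of (2, 2, 1) the pool is (4, 4, 1)
  run T9 (needs (0, 2, 1), free (4, 4, 1)); after release of (1, 0, 3) the pool is (5, 4, 4)
The blocked processes can never fit:
  blocked: T2 wants (6, 0, 4), pool (5, 4, 4) — not enough r3
  blocked: T4 wants (6, 0, 4), pool (5, 4, 4) — not enough r3


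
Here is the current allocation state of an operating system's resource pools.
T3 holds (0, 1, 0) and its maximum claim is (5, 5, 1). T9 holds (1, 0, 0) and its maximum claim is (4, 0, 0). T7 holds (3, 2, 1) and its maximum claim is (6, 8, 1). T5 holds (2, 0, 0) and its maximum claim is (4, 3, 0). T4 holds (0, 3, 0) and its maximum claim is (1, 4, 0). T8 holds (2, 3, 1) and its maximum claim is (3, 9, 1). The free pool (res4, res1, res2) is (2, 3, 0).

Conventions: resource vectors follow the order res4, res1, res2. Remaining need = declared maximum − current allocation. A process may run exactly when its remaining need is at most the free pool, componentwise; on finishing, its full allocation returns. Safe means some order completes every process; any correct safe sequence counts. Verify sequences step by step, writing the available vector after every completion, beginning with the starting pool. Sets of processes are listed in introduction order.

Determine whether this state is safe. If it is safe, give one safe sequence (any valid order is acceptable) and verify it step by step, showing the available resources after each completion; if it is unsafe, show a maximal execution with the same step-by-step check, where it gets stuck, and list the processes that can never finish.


SAFE. One safe sequence: T4, T8, T5, T9, T3, T7.
Key observation: the order's first zero-slack moment is T8 ((1, 6, 0) needed, (2, 6, 0) free — a requested resource with nothing to spare).
Walking it through:
  pool = (2, 3, 0)
  T4 needs (1, 1, 0) <= (2, 3, 0) -> finishes; pool += (0, 3, 0) = (2, 6, 0)
  T8 needs (1, 6, 0) <= (2, 6, 0) -> finishes; pool += (2, 3, 1) = (4, 9, 1)
  T5 needs (2, 3, 0) <= (4, 9, 1) -> finishes; pool += (2, 0, 0) = (6, 9, 1)
  T9 needs (3, 0, 0) <= (6, 9, 1) -> finishes; pool += (1, 0, 0) = (7, 9, 1)
  T3 needs (5, 4, 1) <= (7, 9, 1) -> finishes; pool += (0, 1, 0) = (7, 10, 1)
  T7 needs (3, 6, 0) <= (7, 10, 1) -> finishes; pool += (3, 2, 1) = (10, 12, 2)


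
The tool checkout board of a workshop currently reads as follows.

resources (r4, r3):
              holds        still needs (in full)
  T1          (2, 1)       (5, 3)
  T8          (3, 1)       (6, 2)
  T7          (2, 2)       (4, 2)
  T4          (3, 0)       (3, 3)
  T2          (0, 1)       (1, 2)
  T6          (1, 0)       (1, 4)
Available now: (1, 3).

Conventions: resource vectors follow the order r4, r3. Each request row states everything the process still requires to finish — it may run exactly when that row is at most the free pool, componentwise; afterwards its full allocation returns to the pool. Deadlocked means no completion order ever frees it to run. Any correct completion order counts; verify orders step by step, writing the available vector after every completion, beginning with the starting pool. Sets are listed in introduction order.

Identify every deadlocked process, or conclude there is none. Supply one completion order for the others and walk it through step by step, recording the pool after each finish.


Deadlocked set: T1, T8, T7 and T4.
Key observation: no order helps: past T2, T6, the free pool tops out at (2, 4), below what each blocked process needs in r4.
One completion order for the rest: T2, T6. Verifying each step:
  pool = (1, 3)
  T2 needs (1, 2) <= (1, 3) -> finishes; pool += (0, 1) = (1, 4)
  T6 needs (1, 4) <= (1, 4) -> finishes; pool += (1, 0) = (2, 4)
The stuck group stays short no matter what:
  T1 cannot run: need (5, 3) vs free (2, 4) (insufficient r4)
  T8 cannot run: need (6, 2) vs free (2, 4) (insufficient r4)
  T7 cannot run: need (4, 2) vs free (2, 4) (insufficient r4)
  T4 cannot run: need (3, 3) vs free (2, 4) (insufficient r4)


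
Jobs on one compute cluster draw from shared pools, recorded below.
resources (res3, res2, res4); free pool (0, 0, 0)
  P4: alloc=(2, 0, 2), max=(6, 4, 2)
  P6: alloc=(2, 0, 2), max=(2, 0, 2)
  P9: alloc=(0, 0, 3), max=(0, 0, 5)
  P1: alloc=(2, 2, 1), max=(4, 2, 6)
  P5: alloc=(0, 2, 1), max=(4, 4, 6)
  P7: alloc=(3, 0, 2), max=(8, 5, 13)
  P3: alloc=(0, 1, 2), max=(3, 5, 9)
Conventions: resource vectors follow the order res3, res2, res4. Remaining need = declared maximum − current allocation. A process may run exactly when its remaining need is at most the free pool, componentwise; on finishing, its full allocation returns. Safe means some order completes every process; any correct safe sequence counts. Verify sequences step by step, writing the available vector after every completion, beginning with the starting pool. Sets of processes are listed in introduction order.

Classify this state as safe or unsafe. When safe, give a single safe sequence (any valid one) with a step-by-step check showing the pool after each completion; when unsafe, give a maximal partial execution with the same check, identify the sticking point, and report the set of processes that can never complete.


The state is SAFE; one workable sequence: P6, P9, P1, P5, P4, P3, P7.
Key observation: reading the order forward, P9 is the first process whose need (0, 0, 2) meets the free pool (2, 0, 2) exactly on a resource it requests.
Step-by-step check:
  pool = (0, 0, 0)
  run P6 (needs (0, 0, 0), free (0, 0, 0)); after release of (2, 0, 2) the pool is (2, 0, 2)
  run P9 (needs (0, 0, 2), free (2, 0, 2)); after release of (0, 0, 3) the pool is (2, 0, 5)
  run P1 (needs (2, 0, 5), free (2, 0, 5)); after release of (2, 2, 1) the pool is (4, 2, 6)
  run P5 (needs (4, 2, 5), free (4, 2, 6)); after release of (0, 2, 1) the pool is (4, 4, 7)
  run P4 (needs (4, 4, 0), free (4, 4, 7)); after release of (2, 0, 2) the pool is (6, 4, 9)
  run P3 (needs (3, 4, 7), free (6, 4, 9)); after release of (0, 1, 2) the pool is (6, 5, 11)
  run P7 (needs (5, 5, 11), free (6, 5, 11)); after release of (3, 0, 2) the pool is (9, 5, 13)


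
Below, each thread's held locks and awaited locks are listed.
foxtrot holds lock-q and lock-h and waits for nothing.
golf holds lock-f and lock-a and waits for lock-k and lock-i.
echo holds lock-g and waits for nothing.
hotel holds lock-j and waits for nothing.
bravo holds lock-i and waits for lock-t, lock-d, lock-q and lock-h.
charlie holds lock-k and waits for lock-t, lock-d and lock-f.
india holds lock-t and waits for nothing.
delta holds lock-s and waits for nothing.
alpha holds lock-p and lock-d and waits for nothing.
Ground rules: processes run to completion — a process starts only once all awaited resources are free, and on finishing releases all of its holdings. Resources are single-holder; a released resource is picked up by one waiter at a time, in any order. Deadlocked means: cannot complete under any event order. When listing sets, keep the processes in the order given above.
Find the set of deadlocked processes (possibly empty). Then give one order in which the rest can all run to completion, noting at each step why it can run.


Deadlocked set: golf and charlie.
Key observation: along golf -> charlie -> golf, each member waits on what the next one holds — a deadlock; no other process is dragged down with it.
The rest can finish in the order india, foxtrot, delta, alpha, hotel, echo, bravo.
Step-by-step check:
  india: no waits; runs immediately, freeing lock-t
  foxtrot: no waits; runs immediately, freeing lock-q and lock-h
  delta: no waits; runs immediately, freeing lock-s
  alpha: no waits; runs immediately, freeing lock-p and lock-d
  hotel: no waits; runs immediately, freeing lock-j
  echo: no waits; runs immediately, freeing lock-g
  bravo waits on lock-t, lock-d, lock-q and lock-h — all released -> runs and releases lock-i


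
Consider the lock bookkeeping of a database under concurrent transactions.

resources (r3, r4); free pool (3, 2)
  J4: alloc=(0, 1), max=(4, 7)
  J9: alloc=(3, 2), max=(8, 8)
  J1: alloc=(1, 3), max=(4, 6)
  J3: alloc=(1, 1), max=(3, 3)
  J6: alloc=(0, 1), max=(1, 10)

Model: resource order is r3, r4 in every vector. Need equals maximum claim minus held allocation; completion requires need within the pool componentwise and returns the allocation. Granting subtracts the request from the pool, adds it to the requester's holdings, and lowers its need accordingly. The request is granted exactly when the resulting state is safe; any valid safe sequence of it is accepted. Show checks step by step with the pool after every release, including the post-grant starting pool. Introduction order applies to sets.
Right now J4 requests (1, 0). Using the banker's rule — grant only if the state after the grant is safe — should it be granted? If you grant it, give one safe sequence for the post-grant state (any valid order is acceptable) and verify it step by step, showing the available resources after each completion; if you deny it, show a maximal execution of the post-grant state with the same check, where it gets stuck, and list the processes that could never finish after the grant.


GRANT. The post-grant state is safe; one safe sequence: J3, J1, J4, J9, J6.
Key observation: even at the reduced pool (2, 2), J3 fits immediately, so safety survives the grant.
Step-by-step check of the post-grant state:
  pool = (2, 2)
  run J3 (needs (2, 2), free (2, 2)); after release of (1, 1) the pool is (3, 3)
  run J1 (needs (3, 3), free (3, 3)); after release of (1, 3) the pool is (4, 6)
  run J4 (needs (3, 6), free (4, 6)); after release of (1, 1) the pool is (5, 7)
  run J9 (needs (5, 6), free (5, 7)); after release of (3, 2) the pool is (8, 9)
  run J6 (needs (1, 9), free (8, 9)); after release of (0, 1) the pool is (8, 10)


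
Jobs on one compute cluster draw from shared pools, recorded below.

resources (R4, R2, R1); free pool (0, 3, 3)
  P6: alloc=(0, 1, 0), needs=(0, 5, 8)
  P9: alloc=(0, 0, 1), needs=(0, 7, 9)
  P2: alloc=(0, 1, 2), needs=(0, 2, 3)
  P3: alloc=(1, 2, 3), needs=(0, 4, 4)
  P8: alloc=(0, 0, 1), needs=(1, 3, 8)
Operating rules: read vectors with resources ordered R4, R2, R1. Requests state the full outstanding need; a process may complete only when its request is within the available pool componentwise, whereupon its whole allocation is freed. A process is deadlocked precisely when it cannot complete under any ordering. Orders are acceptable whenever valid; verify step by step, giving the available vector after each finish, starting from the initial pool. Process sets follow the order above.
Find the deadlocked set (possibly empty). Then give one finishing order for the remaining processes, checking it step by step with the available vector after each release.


Nothing here is deadlocked.
Key observation: beginning at P2, releases accumulate fast enough that every process eventually fits.
The rest can finish in the order P2, P3, P6, P8, P9. Step-by-step check:
  pool = (0, 3, 3)
  run P2 (needs (0, 2, 3), free (0, 3, 3)); after release of (0, 1, 2) the pool is (0, 4, 5)
  run P3 (needs (0, 4, 4), free (0, 4, 5)); after release of (1, 2, 3) the pool is (1, 6, 8)
  run P6 (needs (0, 5, 8), free (1, 6, 8)); after release of (0, 1, 0) the pool is (1, 7, 8)
  run P8 (needs (1, 3, 8), free (1, 7, 8)); after release of (0, 0, 1) the pool is (1, 7, 9)
  run P9 (needs (0, 7, 9), free (1, 7, 9)); after release of (0, 0, 1) the pool is (1, 7, 10)


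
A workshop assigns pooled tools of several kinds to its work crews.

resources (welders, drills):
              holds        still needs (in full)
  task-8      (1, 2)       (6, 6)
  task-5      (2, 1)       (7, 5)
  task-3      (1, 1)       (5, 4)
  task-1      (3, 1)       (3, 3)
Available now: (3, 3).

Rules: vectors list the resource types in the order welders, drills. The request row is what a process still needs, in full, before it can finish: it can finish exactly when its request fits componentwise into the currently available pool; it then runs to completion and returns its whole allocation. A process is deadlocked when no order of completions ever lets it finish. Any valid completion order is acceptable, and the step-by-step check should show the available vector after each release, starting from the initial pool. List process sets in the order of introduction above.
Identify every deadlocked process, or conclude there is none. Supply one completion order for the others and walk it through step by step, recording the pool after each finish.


No process is deadlocked.
Key observation: the pool covers task-1 at once, and every later process fits after earlier releases.
A valid finishing order for the others: task-1, task-3, task-5, task-8. Step-by-step check:
  pool = (3, 3)
  run task-1 (needs (3, 3), free (3, 3)); after release of (3, 1) the pool is (6, 4)
  run task-3 (needs (5, 4), free (6, 4)); after release of (1, 1) the pool is (7, 5)
  run task-5 (needs (7, 5), free (7, 5)); after release of (2, 1) the pool is (9, 6)
  run task-8 (needs (6, 6), free (9, 6)); after release of (1, 2) the pool is (10, 8)


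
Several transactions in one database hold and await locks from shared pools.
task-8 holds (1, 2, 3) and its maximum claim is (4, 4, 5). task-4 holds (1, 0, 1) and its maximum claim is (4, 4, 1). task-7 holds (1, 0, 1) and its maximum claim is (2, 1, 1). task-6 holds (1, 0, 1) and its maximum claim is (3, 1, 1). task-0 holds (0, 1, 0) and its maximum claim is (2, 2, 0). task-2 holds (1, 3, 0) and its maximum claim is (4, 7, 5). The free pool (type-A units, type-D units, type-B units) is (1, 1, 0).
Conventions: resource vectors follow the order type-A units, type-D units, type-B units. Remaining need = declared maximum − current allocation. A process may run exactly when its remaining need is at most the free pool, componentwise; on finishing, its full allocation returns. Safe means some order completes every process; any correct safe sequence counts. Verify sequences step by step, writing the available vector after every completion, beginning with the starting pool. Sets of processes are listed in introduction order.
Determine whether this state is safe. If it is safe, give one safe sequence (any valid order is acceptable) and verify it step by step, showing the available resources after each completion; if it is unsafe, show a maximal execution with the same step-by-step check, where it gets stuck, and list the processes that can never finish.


The state is SAFE; one workable sequence: task-7, task-0, task-6, task-8, task-4, task-2.
Key observation: at task-7 the run first touches a limit — (1, 1, 0) against (1, 1, 0), exact on a resource it actually requests.
Verifying each step:
  pool = (1, 1, 0)
  task-7: need (1, 1, 0) fits (1, 1, 0); releases (1, 0, 1), pool now (2, 1, 1)
  task-0: need (2, 1, 0) fits (2, 1, 1); releases (0, 1, 0), pool now (2, 2, 1)
  task-6: need (2, 1, 0) fits (2, 2, 1); releases (1, 0, 1), pool now (3, 2, 2)
  task-8: need (3, 2, 2) fits (3, 2, 2); releases (1, 2, 3), pool now (4, 4, 5)
  task-4: need (3, 4, 0) fits (4, 4, 5); releases (1, 0, 1), pool now (5, 4, 6)
  task-2: need (3, 4, 5) fits (5, 4, 6); releases (1, 3, 0), pool now (6, 7, 6)


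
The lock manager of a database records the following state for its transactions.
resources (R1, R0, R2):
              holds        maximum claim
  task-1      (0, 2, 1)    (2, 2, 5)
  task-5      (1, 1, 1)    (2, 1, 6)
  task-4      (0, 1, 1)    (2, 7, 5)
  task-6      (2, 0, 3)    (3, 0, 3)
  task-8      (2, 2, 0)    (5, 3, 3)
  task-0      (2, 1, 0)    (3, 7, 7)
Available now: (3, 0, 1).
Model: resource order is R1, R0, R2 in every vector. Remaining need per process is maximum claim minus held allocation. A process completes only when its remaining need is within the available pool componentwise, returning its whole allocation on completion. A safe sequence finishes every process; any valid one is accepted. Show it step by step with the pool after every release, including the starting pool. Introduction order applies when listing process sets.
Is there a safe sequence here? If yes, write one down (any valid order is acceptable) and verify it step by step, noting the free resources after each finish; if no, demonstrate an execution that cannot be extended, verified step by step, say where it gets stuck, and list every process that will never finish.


The state is UNSAFE.
Key observation: no order helps: past task-6, task-1, task-8, task-5, the free pool tops out at (8, 5, 6), below what each blocked process needs in R0.
A maximal execution: task-6, task-1, task-8, task-5 — then nothing else fits. Check, step by step:
  pool = (3, 0, 1)
  task-6: need (1, 0, 0) fits (3, 0, 1); releases (2, 0, 3), pool now (5, 0, 4)
  task-1: need (2, 0, 4) fits (5, 0, 4); releases (0, 2, 1), pool now (5, 2, 5)
  task-8: need (3, 1, 3) fits (5, 2, 5); releases (2, 2, 0), pool now (7, 4, 5)
  task-5: need (1, 0, 5) fits (7, 4, 5); releases (1, 1, 1), pool now (8, 5, 6)
  task-4 cannot run: need (2, 6, 4) vs free (8, 5, 6) (insufficient R0)
  task-0 cannot run: need (1, 6, 7) vs free (8, 5, 6) (insufficient R0 and R2)
Never able to finish: task-4 and task-0.


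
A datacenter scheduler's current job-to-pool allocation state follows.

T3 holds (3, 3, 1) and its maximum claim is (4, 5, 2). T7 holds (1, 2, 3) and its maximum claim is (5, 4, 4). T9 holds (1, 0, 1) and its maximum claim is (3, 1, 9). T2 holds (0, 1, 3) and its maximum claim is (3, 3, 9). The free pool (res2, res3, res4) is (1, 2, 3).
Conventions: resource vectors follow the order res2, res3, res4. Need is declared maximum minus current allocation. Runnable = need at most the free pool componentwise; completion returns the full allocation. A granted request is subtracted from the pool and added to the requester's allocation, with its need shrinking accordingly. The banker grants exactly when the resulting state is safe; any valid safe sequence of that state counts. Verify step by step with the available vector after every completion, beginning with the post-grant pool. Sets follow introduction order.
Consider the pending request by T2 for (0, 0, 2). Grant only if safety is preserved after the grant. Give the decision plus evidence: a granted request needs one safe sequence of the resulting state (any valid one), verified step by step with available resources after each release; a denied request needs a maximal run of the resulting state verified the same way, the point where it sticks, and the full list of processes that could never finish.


GRANT — the state after the grant stays safe, e.g. via T3, T7, T2, T9.
Key observation: the transfer keeps a workable pool ((1, 2, 1)); T3 starts the safe sequence.
Verifying the post-grant state step by step:
  pool = (1, 2, 1)
  run T3 (needs (1, 2, 1), free (1, 2, 1)); after release of (3, 3, 1) the pool is (4, 5, 2)
  run T7 (needs (4, 2, 1), free (4, 5, 2)); after release of (1, 2, 3) the pool is (5, 7, 5)
  run T2 (needs (3, 2, 4), free (5, 7, 5)); after release of (0, 1, 5) the pool is (5, 8, 10)
  run T9 (needs (2, 1, 8), free (5, 8, 10)); after release of (1, 0, 1) the pool is (6, 8, 11)


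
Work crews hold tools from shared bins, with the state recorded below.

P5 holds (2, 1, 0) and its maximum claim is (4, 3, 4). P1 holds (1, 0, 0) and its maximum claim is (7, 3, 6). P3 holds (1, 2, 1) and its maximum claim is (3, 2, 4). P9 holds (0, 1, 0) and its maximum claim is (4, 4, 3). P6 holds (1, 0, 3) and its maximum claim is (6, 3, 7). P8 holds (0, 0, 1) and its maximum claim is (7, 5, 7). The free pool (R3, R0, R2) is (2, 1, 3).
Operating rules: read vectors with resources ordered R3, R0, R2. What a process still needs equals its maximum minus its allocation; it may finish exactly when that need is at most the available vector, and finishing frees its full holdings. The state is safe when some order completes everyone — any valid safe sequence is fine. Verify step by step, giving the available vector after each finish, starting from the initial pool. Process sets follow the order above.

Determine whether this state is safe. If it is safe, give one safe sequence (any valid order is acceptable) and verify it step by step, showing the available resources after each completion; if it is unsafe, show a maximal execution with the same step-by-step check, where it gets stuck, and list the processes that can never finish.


The state is SAFE; one workable sequence: P3, P5, P6, P9, P1, P8.
Key observation: the order's first zero-slack moment is P3 ((2, 0, 3) needed, (2, 1, 3) free — a requested resource with nothing to spare).
Walking it through:
  pool = (2, 1, 3)
  P3: need (2, 0, 3) fits (2, 1, 3); releases (1, 2, 1), pool now (3, 3, 4)
  P5: need (2, 2, 4) fits (3, 3, 4); releases (2, 1, 0), pool now (5, 4, 4)
  P6: need (5, 3, 4) fits (5, 4, 4); releases (1, 0, 3), pool now (6, 4, 7)
  P9: need (4, 3, 3) fits (6, 4, 7); releases (0, 1, 0), pool now (6, 5, 7)
  P1: need (6, 3, 6) fits (6, 5, 7); releases (1, 0, 0), pool now (7, 5, 7)
  P8: need (7, 5, 6) fits (7, 5, 7); releases (0, 0, 1), pool now (7, 5, 8)


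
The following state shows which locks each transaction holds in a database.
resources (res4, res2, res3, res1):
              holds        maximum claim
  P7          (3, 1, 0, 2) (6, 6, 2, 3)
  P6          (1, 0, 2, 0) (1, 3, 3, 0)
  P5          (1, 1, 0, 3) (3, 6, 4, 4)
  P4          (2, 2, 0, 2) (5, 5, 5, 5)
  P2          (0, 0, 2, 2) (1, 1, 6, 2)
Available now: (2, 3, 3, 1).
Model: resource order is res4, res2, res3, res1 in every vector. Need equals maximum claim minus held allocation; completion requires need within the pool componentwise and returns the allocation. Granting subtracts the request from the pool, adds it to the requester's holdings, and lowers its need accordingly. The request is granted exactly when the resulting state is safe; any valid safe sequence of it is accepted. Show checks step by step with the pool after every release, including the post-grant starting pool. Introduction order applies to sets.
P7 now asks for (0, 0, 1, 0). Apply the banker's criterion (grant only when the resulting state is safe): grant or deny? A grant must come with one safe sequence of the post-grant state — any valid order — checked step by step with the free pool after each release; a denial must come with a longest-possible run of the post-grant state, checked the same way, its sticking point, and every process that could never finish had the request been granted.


GRANT — the state after the grant stays safe, e.g. via P6, P2, P4, P5, P7.
Key observation: even at the reduced pool (2, 3, 2, 1), P6 fits immediately, so safety survives the grant.
Step-by-step check of the post-grant state:
  pool = (2, 3, 2, 1)
  P6: need (0, 3, 1, 0) fits (2, 3, 2, 1); releases (1, 0, 2, 0), pool now (3, 3, 4, 1)
  P2: need (1, 1, 4, 0) fits (3, 3, 4, 1); releases (0, 0, 2, 2), pool now (3, 3, 6, 3)
  P4: need (3, 3, 5, 3) fits (3, 3, 6, 3); releases (2, 2, 0, 2), pool now (5, 5, 6, 5)
  P5: need (2, 5, 4, 1) fits (5, 5, 6, 5); releases (1, 1, 0, 3), pool now (6, 6, 6, 8)
  P7: need (3, 5, 1, 1) fits (6, 6, 6, 8); releases (3, 1, 1, 2), pool now (9, 7, 7, 10)


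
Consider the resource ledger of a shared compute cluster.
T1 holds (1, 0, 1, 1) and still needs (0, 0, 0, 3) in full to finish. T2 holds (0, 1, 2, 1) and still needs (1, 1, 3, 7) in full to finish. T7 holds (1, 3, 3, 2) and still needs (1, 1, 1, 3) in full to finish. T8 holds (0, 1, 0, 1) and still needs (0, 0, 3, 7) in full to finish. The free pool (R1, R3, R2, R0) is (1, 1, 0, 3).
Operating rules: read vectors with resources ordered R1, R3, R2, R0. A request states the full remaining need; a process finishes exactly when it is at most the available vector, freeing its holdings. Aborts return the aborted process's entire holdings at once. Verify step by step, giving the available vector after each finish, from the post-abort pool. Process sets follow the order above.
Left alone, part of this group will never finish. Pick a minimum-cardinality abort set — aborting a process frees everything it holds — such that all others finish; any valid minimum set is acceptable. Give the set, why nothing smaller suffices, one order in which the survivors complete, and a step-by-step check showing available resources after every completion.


Minimum abort set: T2.
Key observation: T8 had no path to completion before; after the abort of T2 ((0, 1, 2, 1) returned), step 3 is where it fits.
Why nothing smaller works: aborting no one leaves the state deadlocked as given.
One survivor order: T7, T1, T8. Check, step by step (post-abort pool first):
  pool = (1, 2, 2, 4)
  T7: need (1, 1, 1, 3) fits (1, 2, 2, 4); releases (1, 3, 3, 2), pool now (2, 5, 5, 6)
  T1: need (0, 0, 0, 3) fits (2, 5, 5, 6); releases (1, 0, 1, 1), pool now (3, 5, 6, 7)
  T8: need (0, 0, 3, 7) fits (3, 5, 6, 7); releases (0, 1, 0, 1), pool now (3, 6, 6, 8)


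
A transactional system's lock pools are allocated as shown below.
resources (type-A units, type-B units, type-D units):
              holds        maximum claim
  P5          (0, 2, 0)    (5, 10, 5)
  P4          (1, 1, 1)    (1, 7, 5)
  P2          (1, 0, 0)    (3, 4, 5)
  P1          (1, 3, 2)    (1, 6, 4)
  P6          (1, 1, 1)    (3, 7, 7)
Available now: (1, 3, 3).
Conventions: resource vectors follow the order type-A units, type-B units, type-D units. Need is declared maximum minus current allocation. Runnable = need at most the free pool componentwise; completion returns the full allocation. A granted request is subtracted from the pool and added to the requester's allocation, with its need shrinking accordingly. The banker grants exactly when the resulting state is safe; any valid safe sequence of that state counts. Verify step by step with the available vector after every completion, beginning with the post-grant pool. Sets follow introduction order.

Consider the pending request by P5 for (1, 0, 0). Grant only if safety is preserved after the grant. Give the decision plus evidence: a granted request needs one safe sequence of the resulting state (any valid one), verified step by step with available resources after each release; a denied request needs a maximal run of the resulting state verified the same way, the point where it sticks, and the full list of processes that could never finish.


GRANT. The post-grant state is safe; one safe sequence: P1, P4, P2, P6, P5.
Key observation: even at the reduced pool (0, 3, 3), P1 fits immediately, so safety survives the grant.
Check on the post-grant state, step by step:
  pool = (0, 3, 3)
  P1: need (0, 3, 2) fits (0, 3, 3); releases (1, 3, 2), pool now (1, 6, 5)
  P4: need (0, 6, 4) fits (1, 6, 5); releases (1, 1, 1), pool now (2, 7, 6)
  P2: need (2, 4, 5) fits (2, 7, 6); releases (1, 0, 0), pool now (3, 7, 6)
  P6: need (2, 6, 6) fits (3, 7, 6); releases (1, 1, 1), pool now (4, 8, 7)
  P5: need (4, 8, 5) fits (4, 8, 7); releases (1, 2, 0), pool now (5, 10, 7)
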